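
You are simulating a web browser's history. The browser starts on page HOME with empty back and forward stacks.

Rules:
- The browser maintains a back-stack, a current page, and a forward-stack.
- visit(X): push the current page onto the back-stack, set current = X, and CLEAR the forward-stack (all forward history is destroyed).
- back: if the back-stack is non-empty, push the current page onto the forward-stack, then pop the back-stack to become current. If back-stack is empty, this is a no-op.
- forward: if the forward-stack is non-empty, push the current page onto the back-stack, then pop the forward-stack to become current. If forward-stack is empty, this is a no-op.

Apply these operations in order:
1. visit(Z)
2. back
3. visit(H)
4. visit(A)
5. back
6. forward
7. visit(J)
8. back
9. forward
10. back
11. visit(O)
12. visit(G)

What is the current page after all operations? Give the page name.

Answer: G

Derivation:
After 1 (visit(Z)): cur=Z back=1 fwd=0
After 2 (back): cur=HOME back=0 fwd=1
After 3 (visit(H)): cur=H back=1 fwd=0
After 4 (visit(A)): cur=A back=2 fwd=0
After 5 (back): cur=H back=1 fwd=1
After 6 (forward): cur=A back=2 fwd=0
After 7 (visit(J)): cur=J back=3 fwd=0
After 8 (back): cur=A back=2 fwd=1
After 9 (forward): cur=J back=3 fwd=0
After 10 (back): cur=A back=2 fwd=1
After 11 (visit(O)): cur=O back=3 fwd=0
After 12 (visit(G)): cur=G back=4 fwd=0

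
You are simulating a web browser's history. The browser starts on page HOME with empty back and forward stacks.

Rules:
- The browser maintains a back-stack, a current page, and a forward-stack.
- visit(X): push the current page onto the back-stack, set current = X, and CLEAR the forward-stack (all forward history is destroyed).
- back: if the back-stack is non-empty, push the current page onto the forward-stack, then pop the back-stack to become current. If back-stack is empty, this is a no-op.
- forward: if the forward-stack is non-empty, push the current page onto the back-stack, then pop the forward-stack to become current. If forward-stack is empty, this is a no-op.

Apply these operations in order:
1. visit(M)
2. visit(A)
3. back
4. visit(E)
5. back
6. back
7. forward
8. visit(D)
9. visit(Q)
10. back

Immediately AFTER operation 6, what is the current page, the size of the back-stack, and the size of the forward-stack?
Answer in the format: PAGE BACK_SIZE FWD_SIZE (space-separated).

After 1 (visit(M)): cur=M back=1 fwd=0
After 2 (visit(A)): cur=A back=2 fwd=0
After 3 (back): cur=M back=1 fwd=1
After 4 (visit(E)): cur=E back=2 fwd=0
After 5 (back): cur=M back=1 fwd=1
After 6 (back): cur=HOME back=0 fwd=2

HOME 0 2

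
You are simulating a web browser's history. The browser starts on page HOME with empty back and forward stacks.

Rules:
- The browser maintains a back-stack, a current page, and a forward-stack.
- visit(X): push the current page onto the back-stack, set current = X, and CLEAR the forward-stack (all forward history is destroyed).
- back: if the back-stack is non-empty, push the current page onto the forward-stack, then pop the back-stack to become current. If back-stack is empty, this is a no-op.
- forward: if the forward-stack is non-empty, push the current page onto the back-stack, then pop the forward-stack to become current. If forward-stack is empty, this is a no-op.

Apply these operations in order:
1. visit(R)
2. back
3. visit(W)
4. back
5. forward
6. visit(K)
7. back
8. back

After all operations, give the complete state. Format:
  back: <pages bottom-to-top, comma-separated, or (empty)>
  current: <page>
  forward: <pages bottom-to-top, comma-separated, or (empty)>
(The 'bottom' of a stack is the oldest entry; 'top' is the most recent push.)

After 1 (visit(R)): cur=R back=1 fwd=0
After 2 (back): cur=HOME back=0 fwd=1
After 3 (visit(W)): cur=W back=1 fwd=0
After 4 (back): cur=HOME back=0 fwd=1
After 5 (forward): cur=W back=1 fwd=0
After 6 (visit(K)): cur=K back=2 fwd=0
After 7 (back): cur=W back=1 fwd=1
After 8 (back): cur=HOME back=0 fwd=2

Answer: back: (empty)
current: HOME
forward: K,W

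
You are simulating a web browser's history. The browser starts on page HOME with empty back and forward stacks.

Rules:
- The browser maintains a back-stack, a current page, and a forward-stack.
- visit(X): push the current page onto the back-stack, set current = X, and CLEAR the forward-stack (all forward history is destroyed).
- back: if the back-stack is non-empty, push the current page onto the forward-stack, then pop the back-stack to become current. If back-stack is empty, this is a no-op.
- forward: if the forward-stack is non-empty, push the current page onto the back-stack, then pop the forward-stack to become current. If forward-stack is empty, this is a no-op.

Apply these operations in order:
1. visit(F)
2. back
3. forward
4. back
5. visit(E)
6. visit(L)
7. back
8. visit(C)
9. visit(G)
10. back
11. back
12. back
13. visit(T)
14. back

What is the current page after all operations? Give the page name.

After 1 (visit(F)): cur=F back=1 fwd=0
After 2 (back): cur=HOME back=0 fwd=1
After 3 (forward): cur=F back=1 fwd=0
After 4 (back): cur=HOME back=0 fwd=1
After 5 (visit(E)): cur=E back=1 fwd=0
After 6 (visit(L)): cur=L back=2 fwd=0
After 7 (back): cur=E back=1 fwd=1
After 8 (visit(C)): cur=C back=2 fwd=0
After 9 (visit(G)): cur=G back=3 fwd=0
After 10 (back): cur=C back=2 fwd=1
After 11 (back): cur=E back=1 fwd=2
After 12 (back): cur=HOME back=0 fwd=3
After 13 (visit(T)): cur=T back=1 fwd=0
After 14 (back): cur=HOME back=0 fwd=1

Answer: HOME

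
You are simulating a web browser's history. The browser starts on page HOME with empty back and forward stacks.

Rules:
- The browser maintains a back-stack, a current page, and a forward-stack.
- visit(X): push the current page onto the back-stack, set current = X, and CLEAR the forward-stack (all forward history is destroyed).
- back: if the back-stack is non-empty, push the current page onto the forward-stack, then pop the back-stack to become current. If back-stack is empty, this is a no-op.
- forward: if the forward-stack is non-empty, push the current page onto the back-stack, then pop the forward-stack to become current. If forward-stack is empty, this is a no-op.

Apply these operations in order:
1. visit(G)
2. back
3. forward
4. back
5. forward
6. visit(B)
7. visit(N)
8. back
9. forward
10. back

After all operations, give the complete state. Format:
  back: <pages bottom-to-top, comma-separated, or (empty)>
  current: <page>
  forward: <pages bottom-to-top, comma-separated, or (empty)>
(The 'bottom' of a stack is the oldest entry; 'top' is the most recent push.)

After 1 (visit(G)): cur=G back=1 fwd=0
After 2 (back): cur=HOME back=0 fwd=1
After 3 (forward): cur=G back=1 fwd=0
After 4 (back): cur=HOME back=0 fwd=1
After 5 (forward): cur=G back=1 fwd=0
After 6 (visit(B)): cur=B back=2 fwd=0
After 7 (visit(N)): cur=N back=3 fwd=0
After 8 (back): cur=B back=2 fwd=1
After 9 (forward): cur=N back=3 fwd=0
After 10 (back): cur=B back=2 fwd=1

Answer: back: HOME,G
current: B
forward: N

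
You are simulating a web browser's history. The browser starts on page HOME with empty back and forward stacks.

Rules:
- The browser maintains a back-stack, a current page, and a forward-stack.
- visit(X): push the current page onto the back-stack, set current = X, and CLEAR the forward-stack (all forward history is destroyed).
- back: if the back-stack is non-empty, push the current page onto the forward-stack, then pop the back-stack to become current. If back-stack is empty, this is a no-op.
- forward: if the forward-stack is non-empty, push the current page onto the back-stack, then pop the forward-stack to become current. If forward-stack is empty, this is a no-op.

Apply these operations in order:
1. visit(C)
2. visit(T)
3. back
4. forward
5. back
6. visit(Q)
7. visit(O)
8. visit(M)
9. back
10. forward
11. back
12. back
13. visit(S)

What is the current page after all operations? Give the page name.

Answer: S

Derivation:
After 1 (visit(C)): cur=C back=1 fwd=0
After 2 (visit(T)): cur=T back=2 fwd=0
After 3 (back): cur=C back=1 fwd=1
After 4 (forward): cur=T back=2 fwd=0
After 5 (back): cur=C back=1 fwd=1
After 6 (visit(Q)): cur=Q back=2 fwd=0
After 7 (visit(O)): cur=O back=3 fwd=0
After 8 (visit(M)): cur=M back=4 fwd=0
After 9 (back): cur=O back=3 fwd=1
After 10 (forward): cur=M back=4 fwd=0
After 11 (back): cur=O back=3 fwd=1
After 12 (back): cur=Q back=2 fwd=2
After 13 (visit(S)): cur=S back=3 fwd=0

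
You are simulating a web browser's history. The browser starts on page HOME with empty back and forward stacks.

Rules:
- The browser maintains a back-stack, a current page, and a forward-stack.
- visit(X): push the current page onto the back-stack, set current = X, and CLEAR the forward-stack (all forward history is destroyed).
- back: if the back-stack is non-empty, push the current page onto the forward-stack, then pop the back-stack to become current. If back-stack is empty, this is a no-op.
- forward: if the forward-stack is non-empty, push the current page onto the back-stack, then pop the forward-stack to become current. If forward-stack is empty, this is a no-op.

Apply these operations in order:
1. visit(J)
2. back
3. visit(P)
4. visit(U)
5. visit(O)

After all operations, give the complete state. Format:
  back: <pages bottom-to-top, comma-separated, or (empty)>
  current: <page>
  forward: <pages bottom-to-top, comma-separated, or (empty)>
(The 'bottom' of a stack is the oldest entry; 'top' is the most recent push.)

After 1 (visit(J)): cur=J back=1 fwd=0
After 2 (back): cur=HOME back=0 fwd=1
After 3 (visit(P)): cur=P back=1 fwd=0
After 4 (visit(U)): cur=U back=2 fwd=0
After 5 (visit(O)): cur=O back=3 fwd=0

Answer: back: HOME,P,U
current: O
forward: (empty)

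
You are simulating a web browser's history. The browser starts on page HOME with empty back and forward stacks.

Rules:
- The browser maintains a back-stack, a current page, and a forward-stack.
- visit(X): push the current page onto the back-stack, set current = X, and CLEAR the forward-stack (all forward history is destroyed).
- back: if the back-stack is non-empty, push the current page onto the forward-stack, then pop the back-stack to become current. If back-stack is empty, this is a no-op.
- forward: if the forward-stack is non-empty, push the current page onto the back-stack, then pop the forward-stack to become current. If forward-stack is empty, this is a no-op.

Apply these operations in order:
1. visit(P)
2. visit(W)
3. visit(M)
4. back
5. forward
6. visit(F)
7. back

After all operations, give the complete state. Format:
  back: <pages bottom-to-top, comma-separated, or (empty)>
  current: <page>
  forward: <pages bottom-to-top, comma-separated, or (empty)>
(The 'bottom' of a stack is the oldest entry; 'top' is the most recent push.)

Answer: back: HOME,P,W
current: M
forward: F

Derivation:
After 1 (visit(P)): cur=P back=1 fwd=0
After 2 (visit(W)): cur=W back=2 fwd=0
After 3 (visit(M)): cur=M back=3 fwd=0
After 4 (back): cur=W back=2 fwd=1
After 5 (forward): cur=M back=3 fwd=0
After 6 (visit(F)): cur=F back=4 fwd=0
After 7 (back): cur=M back=3 fwd=1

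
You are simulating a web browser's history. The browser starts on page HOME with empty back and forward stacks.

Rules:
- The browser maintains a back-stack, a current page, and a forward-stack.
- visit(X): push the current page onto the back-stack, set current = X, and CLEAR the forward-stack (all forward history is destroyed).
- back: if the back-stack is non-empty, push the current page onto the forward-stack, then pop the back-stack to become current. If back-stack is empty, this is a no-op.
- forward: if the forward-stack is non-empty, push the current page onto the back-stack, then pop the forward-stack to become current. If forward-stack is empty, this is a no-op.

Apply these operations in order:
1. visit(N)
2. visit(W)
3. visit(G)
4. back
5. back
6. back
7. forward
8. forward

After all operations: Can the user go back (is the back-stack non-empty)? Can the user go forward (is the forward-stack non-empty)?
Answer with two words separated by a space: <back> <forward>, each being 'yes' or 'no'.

After 1 (visit(N)): cur=N back=1 fwd=0
After 2 (visit(W)): cur=W back=2 fwd=0
After 3 (visit(G)): cur=G back=3 fwd=0
After 4 (back): cur=W back=2 fwd=1
After 5 (back): cur=N back=1 fwd=2
After 6 (back): cur=HOME back=0 fwd=3
After 7 (forward): cur=N back=1 fwd=2
After 8 (forward): cur=W back=2 fwd=1

Answer: yes yes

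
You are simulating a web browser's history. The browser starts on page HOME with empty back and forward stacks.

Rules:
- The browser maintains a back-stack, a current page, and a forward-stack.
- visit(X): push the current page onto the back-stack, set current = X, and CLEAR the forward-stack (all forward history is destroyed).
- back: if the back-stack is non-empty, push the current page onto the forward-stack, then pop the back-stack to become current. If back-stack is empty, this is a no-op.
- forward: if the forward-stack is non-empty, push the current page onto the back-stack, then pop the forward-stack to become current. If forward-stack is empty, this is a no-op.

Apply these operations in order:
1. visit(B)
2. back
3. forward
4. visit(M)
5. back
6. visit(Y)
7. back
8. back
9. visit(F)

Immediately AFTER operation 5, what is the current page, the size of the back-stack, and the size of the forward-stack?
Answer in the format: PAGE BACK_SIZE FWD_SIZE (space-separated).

After 1 (visit(B)): cur=B back=1 fwd=0
After 2 (back): cur=HOME back=0 fwd=1
After 3 (forward): cur=B back=1 fwd=0
After 4 (visit(M)): cur=M back=2 fwd=0
After 5 (back): cur=B back=1 fwd=1

B 1 1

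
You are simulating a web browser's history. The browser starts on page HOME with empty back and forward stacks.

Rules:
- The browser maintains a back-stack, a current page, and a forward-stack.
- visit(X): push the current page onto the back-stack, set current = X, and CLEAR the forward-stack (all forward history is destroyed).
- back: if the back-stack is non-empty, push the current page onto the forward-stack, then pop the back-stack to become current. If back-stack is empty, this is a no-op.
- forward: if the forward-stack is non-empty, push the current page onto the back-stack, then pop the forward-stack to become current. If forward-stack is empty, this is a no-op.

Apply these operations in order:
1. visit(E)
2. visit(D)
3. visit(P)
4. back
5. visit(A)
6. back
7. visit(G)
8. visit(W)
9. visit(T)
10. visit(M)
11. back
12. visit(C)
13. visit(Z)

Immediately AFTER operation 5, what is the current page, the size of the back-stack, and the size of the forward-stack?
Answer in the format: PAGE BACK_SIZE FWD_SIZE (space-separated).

After 1 (visit(E)): cur=E back=1 fwd=0
After 2 (visit(D)): cur=D back=2 fwd=0
After 3 (visit(P)): cur=P back=3 fwd=0
After 4 (back): cur=D back=2 fwd=1
After 5 (visit(A)): cur=A back=3 fwd=0

A 3 0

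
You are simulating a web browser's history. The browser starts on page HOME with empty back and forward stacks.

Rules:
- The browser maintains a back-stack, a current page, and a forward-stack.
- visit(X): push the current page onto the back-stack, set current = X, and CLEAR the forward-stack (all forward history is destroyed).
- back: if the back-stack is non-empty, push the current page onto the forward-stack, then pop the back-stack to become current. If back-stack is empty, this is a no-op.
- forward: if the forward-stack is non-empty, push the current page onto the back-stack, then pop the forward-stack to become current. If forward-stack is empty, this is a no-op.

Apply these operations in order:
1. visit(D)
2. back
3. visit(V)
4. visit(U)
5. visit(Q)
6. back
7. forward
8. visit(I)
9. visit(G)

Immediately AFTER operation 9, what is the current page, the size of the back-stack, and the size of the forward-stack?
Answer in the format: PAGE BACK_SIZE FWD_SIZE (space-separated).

After 1 (visit(D)): cur=D back=1 fwd=0
After 2 (back): cur=HOME back=0 fwd=1
After 3 (visit(V)): cur=V back=1 fwd=0
After 4 (visit(U)): cur=U back=2 fwd=0
After 5 (visit(Q)): cur=Q back=3 fwd=0
After 6 (back): cur=U back=2 fwd=1
After 7 (forward): cur=Q back=3 fwd=0
After 8 (visit(I)): cur=I back=4 fwd=0
After 9 (visit(G)): cur=G back=5 fwd=0

G 5 0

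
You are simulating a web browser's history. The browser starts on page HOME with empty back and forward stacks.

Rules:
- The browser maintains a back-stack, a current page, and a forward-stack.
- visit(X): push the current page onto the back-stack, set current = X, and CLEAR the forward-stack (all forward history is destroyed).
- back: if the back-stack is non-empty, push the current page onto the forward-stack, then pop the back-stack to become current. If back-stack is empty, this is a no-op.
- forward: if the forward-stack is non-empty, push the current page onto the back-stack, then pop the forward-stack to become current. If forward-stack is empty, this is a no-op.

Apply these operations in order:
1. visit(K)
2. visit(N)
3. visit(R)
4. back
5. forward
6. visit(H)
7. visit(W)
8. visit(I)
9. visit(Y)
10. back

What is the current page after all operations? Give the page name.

After 1 (visit(K)): cur=K back=1 fwd=0
After 2 (visit(N)): cur=N back=2 fwd=0
After 3 (visit(R)): cur=R back=3 fwd=0
After 4 (back): cur=N back=2 fwd=1
After 5 (forward): cur=R back=3 fwd=0
After 6 (visit(H)): cur=H back=4 fwd=0
After 7 (visit(W)): cur=W back=5 fwd=0
After 8 (visit(I)): cur=I back=6 fwd=0
After 9 (visit(Y)): cur=Y back=7 fwd=0
After 10 (back): cur=I back=6 fwd=1

Answer: I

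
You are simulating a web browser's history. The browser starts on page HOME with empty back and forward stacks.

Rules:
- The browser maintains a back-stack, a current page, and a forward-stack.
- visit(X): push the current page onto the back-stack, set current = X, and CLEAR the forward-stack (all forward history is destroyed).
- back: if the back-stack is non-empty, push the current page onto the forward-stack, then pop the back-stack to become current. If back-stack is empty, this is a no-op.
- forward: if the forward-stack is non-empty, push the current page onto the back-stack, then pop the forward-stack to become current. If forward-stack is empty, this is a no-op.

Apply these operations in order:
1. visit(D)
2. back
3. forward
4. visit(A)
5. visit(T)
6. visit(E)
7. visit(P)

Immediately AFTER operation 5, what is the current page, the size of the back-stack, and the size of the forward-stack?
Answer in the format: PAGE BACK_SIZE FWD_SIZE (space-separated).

After 1 (visit(D)): cur=D back=1 fwd=0
After 2 (back): cur=HOME back=0 fwd=1
After 3 (forward): cur=D back=1 fwd=0
After 4 (visit(A)): cur=A back=2 fwd=0
After 5 (visit(T)): cur=T back=3 fwd=0

T 3 0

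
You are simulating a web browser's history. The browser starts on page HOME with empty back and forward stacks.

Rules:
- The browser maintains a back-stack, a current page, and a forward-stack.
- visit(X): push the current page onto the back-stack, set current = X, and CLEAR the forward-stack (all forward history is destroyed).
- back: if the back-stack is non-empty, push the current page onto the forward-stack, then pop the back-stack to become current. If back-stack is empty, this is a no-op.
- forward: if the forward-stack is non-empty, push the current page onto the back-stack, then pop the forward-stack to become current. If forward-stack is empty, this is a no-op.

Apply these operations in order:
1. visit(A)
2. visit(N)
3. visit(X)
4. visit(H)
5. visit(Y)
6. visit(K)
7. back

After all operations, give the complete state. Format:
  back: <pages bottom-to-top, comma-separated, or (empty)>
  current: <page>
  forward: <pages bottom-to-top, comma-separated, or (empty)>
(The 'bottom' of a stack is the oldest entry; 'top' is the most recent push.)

Answer: back: HOME,A,N,X,H
current: Y
forward: K

Derivation:
After 1 (visit(A)): cur=A back=1 fwd=0
After 2 (visit(N)): cur=N back=2 fwd=0
After 3 (visit(X)): cur=X back=3 fwd=0
After 4 (visit(H)): cur=H back=4 fwd=0
After 5 (visit(Y)): cur=Y back=5 fwd=0
After 6 (visit(K)): cur=K back=6 fwd=0
After 7 (back): cur=Y back=5 fwd=1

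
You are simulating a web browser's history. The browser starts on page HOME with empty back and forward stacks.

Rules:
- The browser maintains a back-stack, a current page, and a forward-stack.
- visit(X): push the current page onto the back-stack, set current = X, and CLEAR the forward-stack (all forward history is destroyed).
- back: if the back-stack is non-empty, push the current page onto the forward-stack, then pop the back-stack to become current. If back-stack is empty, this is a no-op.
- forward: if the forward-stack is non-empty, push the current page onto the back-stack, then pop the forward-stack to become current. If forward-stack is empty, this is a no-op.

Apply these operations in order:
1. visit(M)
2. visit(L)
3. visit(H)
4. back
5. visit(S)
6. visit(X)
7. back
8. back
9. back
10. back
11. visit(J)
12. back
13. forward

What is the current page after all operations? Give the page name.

Answer: J

Derivation:
After 1 (visit(M)): cur=M back=1 fwd=0
After 2 (visit(L)): cur=L back=2 fwd=0
After 3 (visit(H)): cur=H back=3 fwd=0
After 4 (back): cur=L back=2 fwd=1
After 5 (visit(S)): cur=S back=3 fwd=0
After 6 (visit(X)): cur=X back=4 fwd=0
After 7 (back): cur=S back=3 fwd=1
After 8 (back): cur=L back=2 fwd=2
After 9 (back): cur=M back=1 fwd=3
After 10 (back): cur=HOME back=0 fwd=4
After 11 (visit(J)): cur=J back=1 fwd=0
After 12 (back): cur=HOME back=0 fwd=1
After 13 (forward): cur=J back=1 fwd=0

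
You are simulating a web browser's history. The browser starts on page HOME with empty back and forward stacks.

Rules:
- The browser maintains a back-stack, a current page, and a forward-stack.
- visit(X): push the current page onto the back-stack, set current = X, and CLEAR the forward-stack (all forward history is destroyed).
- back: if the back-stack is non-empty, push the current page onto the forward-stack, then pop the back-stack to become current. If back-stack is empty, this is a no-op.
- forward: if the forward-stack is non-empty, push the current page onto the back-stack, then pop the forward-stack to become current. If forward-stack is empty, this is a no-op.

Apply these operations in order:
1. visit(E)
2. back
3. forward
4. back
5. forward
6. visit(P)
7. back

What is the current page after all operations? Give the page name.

After 1 (visit(E)): cur=E back=1 fwd=0
After 2 (back): cur=HOME back=0 fwd=1
After 3 (forward): cur=E back=1 fwd=0
After 4 (back): cur=HOME back=0 fwd=1
After 5 (forward): cur=E back=1 fwd=0
After 6 (visit(P)): cur=P back=2 fwd=0
After 7 (back): cur=E back=1 fwd=1

Answer: E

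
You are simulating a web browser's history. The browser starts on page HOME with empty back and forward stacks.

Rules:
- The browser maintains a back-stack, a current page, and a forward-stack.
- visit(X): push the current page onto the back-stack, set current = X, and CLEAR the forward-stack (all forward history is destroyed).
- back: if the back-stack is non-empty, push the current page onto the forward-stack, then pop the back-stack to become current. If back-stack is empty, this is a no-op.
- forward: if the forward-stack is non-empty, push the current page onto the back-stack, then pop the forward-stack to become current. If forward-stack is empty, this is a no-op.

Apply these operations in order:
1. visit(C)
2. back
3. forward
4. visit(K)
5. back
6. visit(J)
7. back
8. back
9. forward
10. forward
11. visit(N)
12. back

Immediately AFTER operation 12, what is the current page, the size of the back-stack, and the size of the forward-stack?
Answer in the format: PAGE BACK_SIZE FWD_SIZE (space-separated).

After 1 (visit(C)): cur=C back=1 fwd=0
After 2 (back): cur=HOME back=0 fwd=1
After 3 (forward): cur=C back=1 fwd=0
After 4 (visit(K)): cur=K back=2 fwd=0
After 5 (back): cur=C back=1 fwd=1
After 6 (visit(J)): cur=J back=2 fwd=0
After 7 (back): cur=C back=1 fwd=1
After 8 (back): cur=HOME back=0 fwd=2
After 9 (forward): cur=C back=1 fwd=1
After 10 (forward): cur=J back=2 fwd=0
After 11 (visit(N)): cur=N back=3 fwd=0
After 12 (back): cur=J back=2 fwd=1

J 2 1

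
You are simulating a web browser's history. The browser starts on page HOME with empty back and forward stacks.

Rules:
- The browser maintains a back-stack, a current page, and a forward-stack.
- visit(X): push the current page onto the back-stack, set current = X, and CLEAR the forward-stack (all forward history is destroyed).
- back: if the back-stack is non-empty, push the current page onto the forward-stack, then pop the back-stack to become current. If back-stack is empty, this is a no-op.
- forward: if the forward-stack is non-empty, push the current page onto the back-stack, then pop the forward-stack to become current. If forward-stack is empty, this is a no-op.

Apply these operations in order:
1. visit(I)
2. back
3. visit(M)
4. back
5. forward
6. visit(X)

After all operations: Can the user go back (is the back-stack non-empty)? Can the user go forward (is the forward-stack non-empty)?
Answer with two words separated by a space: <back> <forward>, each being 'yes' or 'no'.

After 1 (visit(I)): cur=I back=1 fwd=0
After 2 (back): cur=HOME back=0 fwd=1
After 3 (visit(M)): cur=M back=1 fwd=0
After 4 (back): cur=HOME back=0 fwd=1
After 5 (forward): cur=M back=1 fwd=0
After 6 (visit(X)): cur=X back=2 fwd=0

Answer: yes no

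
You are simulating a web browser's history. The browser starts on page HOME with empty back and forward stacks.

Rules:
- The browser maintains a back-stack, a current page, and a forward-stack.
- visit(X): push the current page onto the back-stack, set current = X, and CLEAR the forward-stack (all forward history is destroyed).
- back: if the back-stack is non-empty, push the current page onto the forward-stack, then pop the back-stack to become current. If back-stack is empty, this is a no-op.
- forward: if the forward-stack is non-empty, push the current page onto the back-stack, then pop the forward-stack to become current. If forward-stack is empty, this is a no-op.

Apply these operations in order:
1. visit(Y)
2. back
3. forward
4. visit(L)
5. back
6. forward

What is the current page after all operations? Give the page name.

Answer: L

Derivation:
After 1 (visit(Y)): cur=Y back=1 fwd=0
After 2 (back): cur=HOME back=0 fwd=1
After 3 (forward): cur=Y back=1 fwd=0
After 4 (visit(L)): cur=L back=2 fwd=0
After 5 (back): cur=Y back=1 fwd=1
After 6 (forward): cur=L back=2 fwd=0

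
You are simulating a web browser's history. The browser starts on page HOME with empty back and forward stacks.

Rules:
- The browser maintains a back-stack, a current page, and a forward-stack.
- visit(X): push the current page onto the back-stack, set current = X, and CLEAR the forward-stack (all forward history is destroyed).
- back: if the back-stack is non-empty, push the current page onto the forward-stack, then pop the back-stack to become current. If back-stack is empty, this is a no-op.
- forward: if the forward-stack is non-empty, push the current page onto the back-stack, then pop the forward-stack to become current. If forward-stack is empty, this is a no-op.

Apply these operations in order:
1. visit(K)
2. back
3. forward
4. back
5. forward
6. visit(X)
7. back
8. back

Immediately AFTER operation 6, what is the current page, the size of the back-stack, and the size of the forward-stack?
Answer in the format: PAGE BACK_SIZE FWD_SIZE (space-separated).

After 1 (visit(K)): cur=K back=1 fwd=0
After 2 (back): cur=HOME back=0 fwd=1
After 3 (forward): cur=K back=1 fwd=0
After 4 (back): cur=HOME back=0 fwd=1
After 5 (forward): cur=K back=1 fwd=0
After 6 (visit(X)): cur=X back=2 fwd=0

X 2 0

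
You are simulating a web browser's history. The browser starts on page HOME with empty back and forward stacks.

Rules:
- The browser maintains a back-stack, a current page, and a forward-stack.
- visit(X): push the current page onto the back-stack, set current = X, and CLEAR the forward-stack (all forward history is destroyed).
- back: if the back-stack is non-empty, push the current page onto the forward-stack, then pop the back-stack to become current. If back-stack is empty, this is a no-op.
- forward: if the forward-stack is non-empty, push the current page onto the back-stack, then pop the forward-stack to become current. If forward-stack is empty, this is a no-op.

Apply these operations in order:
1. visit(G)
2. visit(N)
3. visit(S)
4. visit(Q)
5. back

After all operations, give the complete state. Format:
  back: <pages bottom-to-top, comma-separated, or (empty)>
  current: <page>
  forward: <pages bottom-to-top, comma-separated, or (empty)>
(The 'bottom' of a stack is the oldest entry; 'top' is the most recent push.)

After 1 (visit(G)): cur=G back=1 fwd=0
After 2 (visit(N)): cur=N back=2 fwd=0
After 3 (visit(S)): cur=S back=3 fwd=0
After 4 (visit(Q)): cur=Q back=4 fwd=0
After 5 (back): cur=S back=3 fwd=1

Answer: back: HOME,G,N
current: S
forward: Q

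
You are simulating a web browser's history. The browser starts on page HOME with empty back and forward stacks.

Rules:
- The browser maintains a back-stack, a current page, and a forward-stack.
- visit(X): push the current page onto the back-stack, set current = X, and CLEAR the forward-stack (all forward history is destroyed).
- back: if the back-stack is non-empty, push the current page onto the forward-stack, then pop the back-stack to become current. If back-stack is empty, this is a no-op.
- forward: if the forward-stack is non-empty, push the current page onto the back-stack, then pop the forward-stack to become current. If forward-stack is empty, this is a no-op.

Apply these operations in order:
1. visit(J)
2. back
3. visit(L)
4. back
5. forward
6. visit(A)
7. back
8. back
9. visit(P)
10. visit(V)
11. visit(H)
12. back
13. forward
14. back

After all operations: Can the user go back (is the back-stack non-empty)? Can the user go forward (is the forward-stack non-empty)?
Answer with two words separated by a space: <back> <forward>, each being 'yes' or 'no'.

After 1 (visit(J)): cur=J back=1 fwd=0
After 2 (back): cur=HOME back=0 fwd=1
After 3 (visit(L)): cur=L back=1 fwd=0
After 4 (back): cur=HOME back=0 fwd=1
After 5 (forward): cur=L back=1 fwd=0
After 6 (visit(A)): cur=A back=2 fwd=0
After 7 (back): cur=L back=1 fwd=1
After 8 (back): cur=HOME back=0 fwd=2
After 9 (visit(P)): cur=P back=1 fwd=0
After 10 (visit(V)): cur=V back=2 fwd=0
After 11 (visit(H)): cur=H back=3 fwd=0
After 12 (back): cur=V back=2 fwd=1
After 13 (forward): cur=H back=3 fwd=0
After 14 (back): cur=V back=2 fwd=1

Answer: yes yes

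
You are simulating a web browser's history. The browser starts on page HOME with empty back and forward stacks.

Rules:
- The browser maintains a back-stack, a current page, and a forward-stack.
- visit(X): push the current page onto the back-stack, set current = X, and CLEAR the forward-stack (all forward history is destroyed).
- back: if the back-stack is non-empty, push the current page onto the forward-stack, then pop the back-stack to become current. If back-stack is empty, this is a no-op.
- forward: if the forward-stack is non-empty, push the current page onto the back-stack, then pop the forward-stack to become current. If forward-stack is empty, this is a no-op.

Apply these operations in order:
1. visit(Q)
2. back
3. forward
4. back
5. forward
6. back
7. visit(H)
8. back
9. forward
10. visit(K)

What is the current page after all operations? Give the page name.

Answer: K

Derivation:
After 1 (visit(Q)): cur=Q back=1 fwd=0
After 2 (back): cur=HOME back=0 fwd=1
After 3 (forward): cur=Q back=1 fwd=0
After 4 (back): cur=HOME back=0 fwd=1
After 5 (forward): cur=Q back=1 fwd=0
After 6 (back): cur=HOME back=0 fwd=1
After 7 (visit(H)): cur=H back=1 fwd=0
After 8 (back): cur=HOME back=0 fwd=1
After 9 (forward): cur=H back=1 fwd=0
After 10 (visit(K)): cur=K back=2 fwd=0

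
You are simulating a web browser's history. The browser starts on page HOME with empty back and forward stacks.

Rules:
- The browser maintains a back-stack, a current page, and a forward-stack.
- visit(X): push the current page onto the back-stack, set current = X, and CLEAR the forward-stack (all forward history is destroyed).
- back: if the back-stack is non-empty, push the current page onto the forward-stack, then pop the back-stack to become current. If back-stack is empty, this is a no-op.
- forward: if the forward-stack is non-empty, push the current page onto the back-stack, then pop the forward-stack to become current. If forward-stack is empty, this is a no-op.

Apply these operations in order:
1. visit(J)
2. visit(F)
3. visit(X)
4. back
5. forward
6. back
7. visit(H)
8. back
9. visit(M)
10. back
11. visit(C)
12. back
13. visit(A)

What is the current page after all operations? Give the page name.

After 1 (visit(J)): cur=J back=1 fwd=0
After 2 (visit(F)): cur=F back=2 fwd=0
After 3 (visit(X)): cur=X back=3 fwd=0
After 4 (back): cur=F back=2 fwd=1
After 5 (forward): cur=X back=3 fwd=0
After 6 (back): cur=F back=2 fwd=1
After 7 (visit(H)): cur=H back=3 fwd=0
After 8 (back): cur=F back=2 fwd=1
After 9 (visit(M)): cur=M back=3 fwd=0
After 10 (back): cur=F back=2 fwd=1
After 11 (visit(C)): cur=C back=3 fwd=0
After 12 (back): cur=F back=2 fwd=1
After 13 (visit(A)): cur=A back=3 fwd=0

Answer: A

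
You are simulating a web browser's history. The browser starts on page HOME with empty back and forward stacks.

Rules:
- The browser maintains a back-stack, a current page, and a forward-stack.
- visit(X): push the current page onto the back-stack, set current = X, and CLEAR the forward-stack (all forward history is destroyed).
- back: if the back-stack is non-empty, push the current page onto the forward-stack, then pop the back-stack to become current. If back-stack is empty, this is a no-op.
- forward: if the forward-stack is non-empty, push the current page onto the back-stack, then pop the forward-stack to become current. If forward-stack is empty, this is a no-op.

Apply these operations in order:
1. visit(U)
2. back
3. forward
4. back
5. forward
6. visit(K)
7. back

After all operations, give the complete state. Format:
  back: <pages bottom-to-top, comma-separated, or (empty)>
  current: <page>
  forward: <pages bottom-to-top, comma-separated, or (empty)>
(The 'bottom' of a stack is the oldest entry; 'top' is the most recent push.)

Answer: back: HOME
current: U
forward: K

Derivation:
After 1 (visit(U)): cur=U back=1 fwd=0
After 2 (back): cur=HOME back=0 fwd=1
After 3 (forward): cur=U back=1 fwd=0
After 4 (back): cur=HOME back=0 fwd=1
After 5 (forward): cur=U back=1 fwd=0
After 6 (visit(K)): cur=K back=2 fwd=0
After 7 (back): cur=U back=1 fwd=1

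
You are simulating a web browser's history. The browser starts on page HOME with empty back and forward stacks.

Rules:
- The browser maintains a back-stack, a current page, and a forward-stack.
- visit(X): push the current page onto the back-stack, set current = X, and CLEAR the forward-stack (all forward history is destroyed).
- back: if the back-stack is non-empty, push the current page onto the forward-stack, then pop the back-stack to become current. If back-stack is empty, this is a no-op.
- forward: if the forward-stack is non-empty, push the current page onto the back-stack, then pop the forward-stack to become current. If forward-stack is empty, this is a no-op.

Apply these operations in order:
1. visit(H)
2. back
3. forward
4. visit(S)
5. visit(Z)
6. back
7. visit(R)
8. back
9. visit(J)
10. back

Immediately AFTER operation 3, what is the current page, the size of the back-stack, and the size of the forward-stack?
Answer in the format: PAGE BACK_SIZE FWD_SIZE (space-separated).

After 1 (visit(H)): cur=H back=1 fwd=0
After 2 (back): cur=HOME back=0 fwd=1
After 3 (forward): cur=H back=1 fwd=0

H 1 0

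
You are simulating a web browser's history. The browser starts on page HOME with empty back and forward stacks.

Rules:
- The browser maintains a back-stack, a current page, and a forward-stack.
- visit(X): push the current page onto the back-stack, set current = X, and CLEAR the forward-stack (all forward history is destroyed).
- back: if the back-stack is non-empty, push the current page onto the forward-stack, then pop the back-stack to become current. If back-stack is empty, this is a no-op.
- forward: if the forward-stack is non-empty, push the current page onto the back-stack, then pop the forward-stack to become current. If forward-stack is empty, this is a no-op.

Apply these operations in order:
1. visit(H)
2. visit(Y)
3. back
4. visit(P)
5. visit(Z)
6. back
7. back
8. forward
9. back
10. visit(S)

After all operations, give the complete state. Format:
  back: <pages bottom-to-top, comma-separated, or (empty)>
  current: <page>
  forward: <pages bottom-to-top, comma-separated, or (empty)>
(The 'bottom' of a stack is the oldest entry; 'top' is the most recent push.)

After 1 (visit(H)): cur=H back=1 fwd=0
After 2 (visit(Y)): cur=Y back=2 fwd=0
After 3 (back): cur=H back=1 fwd=1
After 4 (visit(P)): cur=P back=2 fwd=0
After 5 (visit(Z)): cur=Z back=3 fwd=0
After 6 (back): cur=P back=2 fwd=1
After 7 (back): cur=H back=1 fwd=2
After 8 (forward): cur=P back=2 fwd=1
After 9 (back): cur=H back=1 fwd=2
After 10 (visit(S)): cur=S back=2 fwd=0

Answer: back: HOME,H
current: S
forward: (empty)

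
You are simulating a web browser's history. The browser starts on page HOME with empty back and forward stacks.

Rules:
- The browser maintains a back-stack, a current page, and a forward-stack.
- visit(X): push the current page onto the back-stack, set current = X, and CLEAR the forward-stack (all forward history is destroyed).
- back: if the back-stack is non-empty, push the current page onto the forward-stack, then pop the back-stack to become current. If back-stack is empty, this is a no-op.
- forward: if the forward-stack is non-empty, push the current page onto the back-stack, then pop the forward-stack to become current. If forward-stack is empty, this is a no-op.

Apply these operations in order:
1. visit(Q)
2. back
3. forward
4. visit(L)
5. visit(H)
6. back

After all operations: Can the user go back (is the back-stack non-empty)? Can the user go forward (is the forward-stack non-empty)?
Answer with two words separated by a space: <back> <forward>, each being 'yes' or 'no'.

After 1 (visit(Q)): cur=Q back=1 fwd=0
After 2 (back): cur=HOME back=0 fwd=1
After 3 (forward): cur=Q back=1 fwd=0
After 4 (visit(L)): cur=L back=2 fwd=0
After 5 (visit(H)): cur=H back=3 fwd=0
After 6 (back): cur=L back=2 fwd=1

Answer: yes yes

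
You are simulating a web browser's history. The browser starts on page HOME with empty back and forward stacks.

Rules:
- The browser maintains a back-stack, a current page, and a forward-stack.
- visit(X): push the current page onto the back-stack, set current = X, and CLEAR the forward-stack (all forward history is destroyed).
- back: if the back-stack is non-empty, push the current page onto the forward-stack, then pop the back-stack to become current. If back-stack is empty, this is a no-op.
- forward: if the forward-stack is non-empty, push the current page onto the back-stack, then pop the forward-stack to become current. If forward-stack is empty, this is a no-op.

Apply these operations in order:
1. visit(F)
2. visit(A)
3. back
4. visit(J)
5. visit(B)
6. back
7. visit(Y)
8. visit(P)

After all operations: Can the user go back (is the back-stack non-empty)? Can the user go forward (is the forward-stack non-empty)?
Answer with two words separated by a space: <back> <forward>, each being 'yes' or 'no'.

After 1 (visit(F)): cur=F back=1 fwd=0
After 2 (visit(A)): cur=A back=2 fwd=0
After 3 (back): cur=F back=1 fwd=1
After 4 (visit(J)): cur=J back=2 fwd=0
After 5 (visit(B)): cur=B back=3 fwd=0
After 6 (back): cur=J back=2 fwd=1
After 7 (visit(Y)): cur=Y back=3 fwd=0
After 8 (visit(P)): cur=P back=4 fwd=0

Answer: yes no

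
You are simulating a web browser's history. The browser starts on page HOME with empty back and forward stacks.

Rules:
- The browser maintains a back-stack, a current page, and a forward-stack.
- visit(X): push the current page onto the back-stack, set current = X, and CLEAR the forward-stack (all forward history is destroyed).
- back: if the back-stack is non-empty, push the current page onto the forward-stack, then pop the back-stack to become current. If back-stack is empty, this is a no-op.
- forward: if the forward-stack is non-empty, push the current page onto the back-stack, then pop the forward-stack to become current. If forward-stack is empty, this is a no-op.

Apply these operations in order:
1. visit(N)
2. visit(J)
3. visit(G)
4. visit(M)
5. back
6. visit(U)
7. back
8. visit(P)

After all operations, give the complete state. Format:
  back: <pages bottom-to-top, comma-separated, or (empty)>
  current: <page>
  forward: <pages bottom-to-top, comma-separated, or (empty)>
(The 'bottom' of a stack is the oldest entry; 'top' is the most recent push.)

After 1 (visit(N)): cur=N back=1 fwd=0
After 2 (visit(J)): cur=J back=2 fwd=0
After 3 (visit(G)): cur=G back=3 fwd=0
After 4 (visit(M)): cur=M back=4 fwd=0
After 5 (back): cur=G back=3 fwd=1
After 6 (visit(U)): cur=U back=4 fwd=0
After 7 (back): cur=G back=3 fwd=1
After 8 (visit(P)): cur=P back=4 fwd=0

Answer: back: HOME,N,J,G
current: P
forward: (empty)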